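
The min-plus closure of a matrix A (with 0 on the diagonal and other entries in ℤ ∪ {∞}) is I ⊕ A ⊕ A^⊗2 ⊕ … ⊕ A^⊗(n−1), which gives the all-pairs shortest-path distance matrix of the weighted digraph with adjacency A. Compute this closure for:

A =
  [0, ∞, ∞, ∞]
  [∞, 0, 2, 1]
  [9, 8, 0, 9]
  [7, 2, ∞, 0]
Closure =
  [0, ∞, ∞, ∞]
  [8, 0, 2, 1]
  [9, 8, 0, 9]
  [7, 2, 4, 0]

This is the Floyd-Warshall all-pairs shortest-path computation. For each intermediate vertex k = 0, 1, …, 3, update dist[i][j] ← min(dist[i][j], dist[i][k] + dist[k][j]). The final matrix gives, for each (i, j), the minimum total weight of any directed path from i to j (possibly empty when i = j).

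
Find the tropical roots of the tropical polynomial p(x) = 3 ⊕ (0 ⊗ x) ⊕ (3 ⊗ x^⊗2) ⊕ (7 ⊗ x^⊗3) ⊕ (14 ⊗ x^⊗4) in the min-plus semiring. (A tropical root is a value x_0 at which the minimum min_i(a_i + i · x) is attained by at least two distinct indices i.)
Roots: {-7, -4, -3, 3}

Each tropical root is a break point of the lower envelope of the lines y = a_i + i · x (there are 5 lines, with slopes 0, 1, ..., 4). Only the lines that attain the minimum somewhere contribute to roots; other lines are dominated. Here the surviving (envelope) indices are i = 4, i = 3, i = 2, i = 1, i = 0.
Intersections between consecutive envelope lines give the roots: for adjacent envelope indices i < j the intersection is x = (a_i − a_j) / (j − i). Reading off the sorted break points: {-7, -4, -3, 3}.
Verification: at each break x_0, at least two indices attain the minimum of min_i(a_i + i · x_0).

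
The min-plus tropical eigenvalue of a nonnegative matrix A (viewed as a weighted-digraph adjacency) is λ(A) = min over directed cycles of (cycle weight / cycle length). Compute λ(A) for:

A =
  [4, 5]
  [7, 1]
λ(A) = 1

Enumerate directed cycles and compute their means (weight / length). Sample:
  cycle 0 → 0: weight = 4, length = 1, mean = 4/1 ≈ 4.000
  cycle 1 → 1: weight = 1, length = 1, mean = 1/1 ≈ 1.000
  cycle 0 → 1 → 0: weight = 12, length = 2, mean = 12/2 ≈ 6.000
  cycle 1 → 0 → 1: weight = 12, length = 2, mean = 12/2 ≈ 6.000
Minimum mean = 1.000, attained e.g. along the cycle 1 → 1 with weight 1 and length 1. So λ(A) = 1/1 = 1.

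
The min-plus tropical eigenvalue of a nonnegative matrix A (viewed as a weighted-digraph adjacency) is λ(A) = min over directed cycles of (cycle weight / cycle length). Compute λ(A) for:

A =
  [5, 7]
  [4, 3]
λ(A) = 3

Enumerate directed cycles and compute their means (weight / length). Sample:
  cycle 0 → 0: weight = 5, length = 1, mean = 5/1 ≈ 5.000
  cycle 1 → 1: weight = 3, length = 1, mean = 3/1 ≈ 3.000
  cycle 0 → 1 → 0: weight = 11, length = 2, mean = 11/2 ≈ 5.500
  cycle 1 → 0 → 1: weight = 11, length = 2, mean = 11/2 ≈ 5.500
Minimum mean = 3.000, attained e.g. along the cycle 1 → 1 with weight 3 and length 1. So λ(A) = 3/1 = 3.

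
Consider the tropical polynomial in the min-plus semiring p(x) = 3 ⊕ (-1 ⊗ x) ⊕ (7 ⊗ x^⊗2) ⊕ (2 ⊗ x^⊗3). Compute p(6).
p(6) = 3

A tropical monomial a ⊗ x^⊗i evaluates to a + i · x. Evaluating each term at x = 6:
  Term 0 contributes 3 + 0 · 6 = 3
  Term 1 contributes -1 + 1 · 6 = 5
  Term 2 contributes 7 + 2 · 6 = 19
  Term 3 contributes 2 + 3 · 6 = 20
p(6) = ⊕ of these = min[3, 5, 19, 20] = 3.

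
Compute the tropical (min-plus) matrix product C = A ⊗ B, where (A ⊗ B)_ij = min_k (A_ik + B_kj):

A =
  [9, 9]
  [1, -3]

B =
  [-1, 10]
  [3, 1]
A ⊗ B =
  [8, 10]
  [0, -2]

Apply the min-plus product entry-by-entry:
  C[0][0] = min over k of (A[0][0] + B[0][0] = 9 + -1 = 8, A[0][1] + B[1][0] = 9 + 3 = 12) = 8 (attained at k = 0)
  C[0][1] = min over k of (A[0][0] + B[0][1] = 9 + 10 = 19, A[0][1] + B[1][1] = 9 + 1 = 10) = 10 (attained at k = 1)
  C[1][0] = min over k of (A[1][0] + B[0][0] = 1 + -1 = 0, A[1][1] + B[1][0] = -3 + 3 = 0) = 0 (attained at k = 0)
  C[1][1] = min over k of (A[1][0] + B[0][1] = 1 + 10 = 11, A[1][1] + B[1][1] = -3 + 1 = -2) = -2 (attained at k = 1)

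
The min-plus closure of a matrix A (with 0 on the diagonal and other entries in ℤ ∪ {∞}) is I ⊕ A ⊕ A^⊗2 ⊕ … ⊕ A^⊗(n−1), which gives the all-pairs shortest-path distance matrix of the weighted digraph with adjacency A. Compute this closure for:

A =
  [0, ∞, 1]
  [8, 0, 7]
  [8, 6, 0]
Closure =
  [0, 7, 1]
  [8, 0, 7]
  [8, 6, 0]

This is the Floyd-Warshall all-pairs shortest-path computation. For each intermediate vertex k = 0, 1, …, 2, update dist[i][j] ← min(dist[i][j], dist[i][k] + dist[k][j]). The final matrix gives, for each (i, j), the minimum total weight of any directed path from i to j (possibly empty when i = j).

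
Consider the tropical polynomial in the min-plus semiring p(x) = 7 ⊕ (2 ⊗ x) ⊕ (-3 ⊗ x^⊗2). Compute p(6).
p(6) = 7

A tropical monomial a ⊗ x^⊗i evaluates to a + i · x. Evaluating each term at x = 6:
  Term 0 contributes 7 + 0 · 6 = 7
  Term 1 contributes 2 + 1 · 6 = 8
  Term 2 contributes -3 + 2 · 6 = 9
p(6) = ⊕ of these = min[7, 8, 9] = 7.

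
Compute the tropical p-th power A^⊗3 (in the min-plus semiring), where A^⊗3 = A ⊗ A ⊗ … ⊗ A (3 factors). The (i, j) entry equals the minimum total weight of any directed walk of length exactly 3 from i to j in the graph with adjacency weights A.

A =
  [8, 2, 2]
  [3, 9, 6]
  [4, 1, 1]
A^⊗3 =
  [6, 4, 4]
  [8, 6, 6]
  [5, 3, 3]

Each entry (A^⊗3)_ij equals the minimum over all length-3 walks i = v_0 → v_1 → … → v_3 = j of Σ_t A[v_t][v_{t+1}]. For example, for (i, j) = (0, 2) we minimise over 9 possible intermediate vertex sequences; the minimum is 4, attained along the walk 0 → 2 → 2 → 2.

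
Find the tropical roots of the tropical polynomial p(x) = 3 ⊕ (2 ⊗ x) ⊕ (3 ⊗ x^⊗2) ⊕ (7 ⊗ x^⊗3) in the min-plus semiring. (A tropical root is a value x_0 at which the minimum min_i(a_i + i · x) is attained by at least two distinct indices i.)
Roots: {-4, -1, 1}

Each tropical root is a break point of the lower envelope of the lines y = a_i + i · x (there are 4 lines, with slopes 0, 1, ..., 3). Only the lines that attain the minimum somewhere contribute to roots; other lines are dominated. Here the surviving (envelope) indices are i = 3, i = 2, i = 1, i = 0.
Intersections between consecutive envelope lines give the roots: for adjacent envelope indices i < j the intersection is x = (a_i − a_j) / (j − i). Reading off the sorted break points: {-4, -1, 1}.
Verification: at each break x_0, at least two indices attain the minimum of min_i(a_i + i · x_0).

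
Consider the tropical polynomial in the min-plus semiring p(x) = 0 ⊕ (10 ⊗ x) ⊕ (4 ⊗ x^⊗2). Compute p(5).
p(5) = 0

A tropical monomial a ⊗ x^⊗i evaluates to a + i · x. Evaluating each term at x = 5:
  Term 0 contributes 0 + 0 · 5 = 0
  Term 1 contributes 10 + 1 · 5 = 15
  Term 2 contributes 4 + 2 · 5 = 14
p(5) = ⊕ of these = min[0, 15, 14] = 0.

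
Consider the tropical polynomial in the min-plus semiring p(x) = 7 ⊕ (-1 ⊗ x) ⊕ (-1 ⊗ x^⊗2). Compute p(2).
p(2) = 1

A tropical monomial a ⊗ x^⊗i evaluates to a + i · x. Evaluating each term at x = 2:
  Term 0 contributes 7 + 0 · 2 = 7
  Term 1 contributes -1 + 1 · 2 = 1
  Term 2 contributes -1 + 2 · 2 = 3
p(2) = ⊕ of these = min[7, 1, 3] = 1.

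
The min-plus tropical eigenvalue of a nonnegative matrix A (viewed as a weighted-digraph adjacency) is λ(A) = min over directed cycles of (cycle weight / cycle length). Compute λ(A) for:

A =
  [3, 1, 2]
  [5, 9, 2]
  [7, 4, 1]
λ(A) = 1

Enumerate directed cycles and compute their means (weight / length). Sample:
  cycle 0 → 0: weight = 3, length = 1, mean = 3/1 ≈ 3.000
  cycle 1 → 1: weight = 9, length = 1, mean = 9/1 ≈ 9.000
  cycle 2 → 2: weight = 1, length = 1, mean = 1/1 ≈ 1.000
  cycle 0 → 1 → 0: weight = 6, length = 2, mean = 6/2 ≈ 3.000
  cycle 0 → 2 → 0: weight = 9, length = 2, mean = 9/2 ≈ 4.500
  cycle 1 → 0 → 1: weight = 6, length = 2, mean = 6/2 ≈ 3.000
Minimum mean = 1.000, attained e.g. along the cycle 2 → 2 with weight 1 and length 1. So λ(A) = 1/1 = 1.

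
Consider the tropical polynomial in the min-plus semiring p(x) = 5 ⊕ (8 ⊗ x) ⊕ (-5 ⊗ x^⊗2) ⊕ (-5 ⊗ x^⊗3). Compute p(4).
p(4) = 3

A tropical monomial a ⊗ x^⊗i evaluates to a + i · x. Evaluating each term at x = 4:
  Term 0 contributes 5 + 0 · 4 = 5
  Term 1 contributes 8 + 1 · 4 = 12
  Term 2 contributes -5 + 2 · 4 = 3
  Term 3 contributes -5 + 3 · 4 = 7
p(4) = ⊕ of these = min[5, 12, 3, 7] = 3.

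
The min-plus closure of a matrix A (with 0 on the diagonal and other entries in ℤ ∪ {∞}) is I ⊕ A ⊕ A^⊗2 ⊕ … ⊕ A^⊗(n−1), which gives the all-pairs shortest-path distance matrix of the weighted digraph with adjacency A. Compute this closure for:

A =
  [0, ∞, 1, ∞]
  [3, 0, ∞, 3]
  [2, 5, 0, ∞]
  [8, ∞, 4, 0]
Closure =
  [0, 6, 1, 9]
  [3, 0, 4, 3]
  [2, 5, 0, 8]
  [6, 9, 4, 0]

This is the Floyd-Warshall all-pairs shortest-path computation. For each intermediate vertex k = 0, 1, …, 3, update dist[i][j] ← min(dist[i][j], dist[i][k] + dist[k][j]). The final matrix gives, for each (i, j), the minimum total weight of any directed path from i to j (possibly empty when i = j).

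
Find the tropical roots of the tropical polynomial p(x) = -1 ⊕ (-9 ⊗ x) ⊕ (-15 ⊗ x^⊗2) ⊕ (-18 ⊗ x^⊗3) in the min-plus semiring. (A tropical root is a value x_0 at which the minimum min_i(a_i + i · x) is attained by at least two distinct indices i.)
Roots: {3, 6, 8}

Each tropical root is a break point of the lower envelope of the lines y = a_i + i · x (there are 4 lines, with slopes 0, 1, ..., 3). Only the lines that attain the minimum somewhere contribute to roots; other lines are dominated. Here the surviving (envelope) indices are i = 3, i = 2, i = 1, i = 0.
Intersections between consecutive envelope lines give the roots: for adjacent envelope indices i < j the intersection is x = (a_i − a_j) / (j − i). Reading off the sorted break points: {3, 6, 8}.
Verification: at each break x_0, at least two indices attain the minimum of min_i(a_i + i · x_0).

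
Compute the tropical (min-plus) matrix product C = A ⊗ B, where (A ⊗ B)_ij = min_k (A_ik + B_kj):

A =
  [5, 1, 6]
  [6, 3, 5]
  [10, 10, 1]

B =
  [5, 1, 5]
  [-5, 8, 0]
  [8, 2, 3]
A ⊗ B =
  [-4, 6, 1]
  [-2, 7, 3]
  [5, 3, 4]

Apply the min-plus product entry-by-entry:
  C[0][0] = min over k of (A[0][0] + B[0][0] = 5 + 5 = 10, A[0][1] + B[1][0] = 1 + -5 = -4, A[0][2] + B[2][0] = 6 + 8 = 14) = -4 (attained at k = 1)
  C[0][1] = min over k of (A[0][0] + B[0][1] = 5 + 1 = 6, A[0][1] + B[1][1] = 1 + 8 = 9, A[0][2] + B[2][1] = 6 + 2 = 8) = 6 (attained at k = 0)
  C[0][2] = min over k of (A[0][0] + B[0][2] = 5 + 5 = 10, A[0][1] + B[1][2] = 1 + 0 = 1, A[0][2] + B[2][2] = 6 + 3 = 9) = 1 (attained at k = 1)
  C[1][0] = min over k of (A[1][0] + B[0][0] = 6 + 5 = 11, A[1][1] + B[1][0] = 3 + -5 = -2, A[1][2] + B[2][0] = 5 + 8 = 13) = -2 (attained at k = 1)
  C[1][1] = min over k of (A[1][0] + B[0][1] = 6 + 1 = 7, A[1][1] + B[1][1] = 3 + 8 = 11, A[1][2] + B[2][1] = 5 + 2 = 7) = 7 (attained at k = 0)
  C[1][2] = min over k of (A[1][0] + B[0][2] = 6 + 5 = 11, A[1][1] + B[1][2] = 3 + 0 = 3, A[1][2] + B[2][2] = 5 + 3 = 8) = 3 (attained at k = 1)
  C[2][0] = min over k of (A[2][0] + B[0][0] = 10 + 5 = 15, A[2][1] + B[1][0] = 10 + -5 = 5, A[2][2] + B[2][0] = 1 + 8 = 9) = 5 (attained at k = 1)
  C[2][1] = min over k of (A[2][0] + B[0][1] = 10 + 1 = 11, A[2][1] + B[1][1] = 10 + 8 = 18, A[2][2] + B[2][1] = 1 + 2 = 3) = 3 (attained at k = 2)
  C[2][2] = min over k of (A[2][0] + B[0][2] = 10 + 5 = 15, A[2][1] + B[1][2] = 10 + 0 = 10, A[2][2] + B[2][2] = 1 + 3 = 4) = 4 (attained at k = 2)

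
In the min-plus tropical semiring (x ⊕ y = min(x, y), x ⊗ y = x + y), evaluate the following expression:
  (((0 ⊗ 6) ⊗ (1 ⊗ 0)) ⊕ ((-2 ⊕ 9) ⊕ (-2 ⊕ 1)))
(((0 ⊗ 6) ⊗ (1 ⊗ 0)) ⊕ ((-2 ⊕ 9) ⊕ (-2 ⊕ 1))) = -2

Expand innermost to outermost. Recall ⊕ takes the minimum of its arguments and ⊗ takes their sum. Working out the expression (((0 ⊗ 6) ⊗ (1 ⊗ 0)) ⊕ ((-2 ⊕ 9) ⊕ (-2 ⊕ 1))) gives -2.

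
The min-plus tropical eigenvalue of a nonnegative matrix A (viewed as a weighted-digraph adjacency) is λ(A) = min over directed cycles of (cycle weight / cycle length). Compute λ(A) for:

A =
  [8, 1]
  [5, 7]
λ(A) = 3

Enumerate directed cycles and compute their means (weight / length). Sample:
  cycle 0 → 0: weight = 8, length = 1, mean = 8/1 ≈ 8.000
  cycle 1 → 1: weight = 7, length = 1, mean = 7/1 ≈ 7.000
  cycle 0 → 1 → 0: weight = 6, length = 2, mean = 6/2 ≈ 3.000
  cycle 1 → 0 → 1: weight = 6, length = 2, mean = 6/2 ≈ 3.000
Minimum mean = 3.000, attained e.g. along the cycle 0 → 1 → 0 with weight 6 and length 2. So λ(A) = 6/2 = 3.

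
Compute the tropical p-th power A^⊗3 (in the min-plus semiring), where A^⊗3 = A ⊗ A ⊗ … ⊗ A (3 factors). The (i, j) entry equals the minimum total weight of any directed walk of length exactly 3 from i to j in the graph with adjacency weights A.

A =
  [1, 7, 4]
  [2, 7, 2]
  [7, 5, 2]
A^⊗3 =
  [3, 9, 6]
  [4, 9, 6]
  [8, 9, 6]

Each entry (A^⊗3)_ij equals the minimum over all length-3 walks i = v_0 → v_1 → … → v_3 = j of Σ_t A[v_t][v_{t+1}]. For example, for (i, j) = (0, 2) we minimise over 9 possible intermediate vertex sequences; the minimum is 6, attained along the walk 0 → 0 → 0 → 2.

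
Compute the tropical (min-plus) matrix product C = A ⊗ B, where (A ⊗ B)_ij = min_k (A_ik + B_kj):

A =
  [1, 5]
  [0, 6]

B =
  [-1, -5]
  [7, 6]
A ⊗ B =
  [0, -4]
  [-1, -5]

Apply the min-plus product entry-by-entry:
  C[0][0] = min over k of (A[0][0] + B[0][0] = 1 + -1 = 0, A[0][1] + B[1][0] = 5 + 7 = 12) = 0 (attained at k = 0)
  C[0][1] = min over k of (A[0][0] + B[0][1] = 1 + -5 = -4, A[0][1] + B[1][1] = 5 + 6 = 11) = -4 (attained at k = 0)
  C[1][0] = min over k of (A[1][0] + B[0][0] = 0 + -1 = -1, A[1][1] + B[1][0] = 6 + 7 = 13) = -1 (attained at k = 0)
  C[1][1] = min over k of (A[1][0] + B[0][1] = 0 + -5 = -5, A[1][1] + B[1][1] = 6 + 6 = 12) = -5 (attained at k = 0)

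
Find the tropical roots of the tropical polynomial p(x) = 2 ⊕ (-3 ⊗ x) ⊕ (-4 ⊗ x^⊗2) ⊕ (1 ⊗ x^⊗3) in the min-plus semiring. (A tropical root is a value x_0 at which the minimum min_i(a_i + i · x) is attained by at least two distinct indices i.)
Roots: {-5, 1, 5}

Each tropical root is a break point of the lower envelope of the lines y = a_i + i · x (there are 4 lines, with slopes 0, 1, ..., 3). Only the lines that attain the minimum somewhere contribute to roots; other lines are dominated. Here the surviving (envelope) indices are i = 3, i = 2, i = 1, i = 0.
Intersections between consecutive envelope lines give the roots: for adjacent envelope indices i < j the intersection is x = (a_i − a_j) / (j − i). Reading off the sorted break points: {-5, 1, 5}.
Verification: at each break x_0, at least two indices attain the minimum of min_i(a_i + i · x_0).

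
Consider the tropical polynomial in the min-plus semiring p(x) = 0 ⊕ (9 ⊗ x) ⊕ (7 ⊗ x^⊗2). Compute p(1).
p(1) = 0

A tropical monomial a ⊗ x^⊗i evaluates to a + i · x. Evaluating each term at x = 1:
  Term 0 contributes 0 + 0 · 1 = 0
  Term 1 contributes 9 + 1 · 1 = 10
  Term 2 contributes 7 + 2 · 1 = 9
p(1) = ⊕ of these = min[0, 10, 9] = 0.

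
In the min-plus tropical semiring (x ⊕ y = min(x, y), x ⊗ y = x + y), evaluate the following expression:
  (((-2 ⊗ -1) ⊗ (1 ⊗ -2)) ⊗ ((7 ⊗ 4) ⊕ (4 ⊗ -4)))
(((-2 ⊗ -1) ⊗ (1 ⊗ -2)) ⊗ ((7 ⊗ 4) ⊕ (4 ⊗ -4))) = -4

Expand innermost to outermost. Recall ⊕ takes the minimum of its arguments and ⊗ takes their sum. Working out the expression (((-2 ⊗ -1) ⊗ (1 ⊗ -2)) ⊗ ((7 ⊗ 4) ⊕ (4 ⊗ -4))) gives -4.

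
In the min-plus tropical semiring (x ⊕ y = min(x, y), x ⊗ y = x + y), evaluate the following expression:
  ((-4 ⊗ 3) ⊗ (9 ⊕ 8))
((-4 ⊗ 3) ⊗ (9 ⊕ 8)) = 7

Expand innermost to outermost. Recall ⊕ takes the minimum of its arguments and ⊗ takes their sum. Working out the expression ((-4 ⊗ 3) ⊗ (9 ⊕ 8)) gives 7.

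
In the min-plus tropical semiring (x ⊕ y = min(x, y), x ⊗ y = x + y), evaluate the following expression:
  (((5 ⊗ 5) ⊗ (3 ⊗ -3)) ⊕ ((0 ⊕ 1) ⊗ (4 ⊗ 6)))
(((5 ⊗ 5) ⊗ (3 ⊗ -3)) ⊕ ((0 ⊕ 1) ⊗ (4 ⊗ 6))) = 10

Expand innermost to outermost. Recall ⊕ takes the minimum of its arguments and ⊗ takes their sum. Working out the expression (((5 ⊗ 5) ⊗ (3 ⊗ -3)) ⊕ ((0 ⊕ 1) ⊗ (4 ⊗ 6))) gives 10.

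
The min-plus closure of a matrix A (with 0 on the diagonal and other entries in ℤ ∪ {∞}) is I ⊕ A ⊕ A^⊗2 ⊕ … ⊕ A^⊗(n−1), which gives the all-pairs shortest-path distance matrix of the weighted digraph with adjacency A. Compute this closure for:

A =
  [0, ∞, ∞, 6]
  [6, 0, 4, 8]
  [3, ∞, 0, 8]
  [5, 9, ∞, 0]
Closure =
  [0, 15, 19, 6]
  [6, 0, 4, 8]
  [3, 17, 0, 8]
  [5, 9, 13, 0]

This is the Floyd-Warshall all-pairs shortest-path computation. For each intermediate vertex k = 0, 1, …, 3, update dist[i][j] ← min(dist[i][j], dist[i][k] + dist[k][j]). The final matrix gives, for each (i, j), the minimum total weight of any directed path from i to j (possibly empty when i = j).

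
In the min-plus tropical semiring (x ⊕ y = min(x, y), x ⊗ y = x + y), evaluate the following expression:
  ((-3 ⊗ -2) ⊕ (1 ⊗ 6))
((-3 ⊗ -2) ⊕ (1 ⊗ 6)) = -5

Expand innermost to outermost. Recall ⊕ takes the minimum of its arguments and ⊗ takes their sum. Working out the expression ((-3 ⊗ -2) ⊕ (1 ⊗ 6)) gives -5.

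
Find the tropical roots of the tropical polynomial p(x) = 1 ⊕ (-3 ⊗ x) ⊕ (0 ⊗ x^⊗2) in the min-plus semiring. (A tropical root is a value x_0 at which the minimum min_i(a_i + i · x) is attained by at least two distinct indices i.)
Roots: {-3, 4}

Each tropical root is a break point of the lower envelope of the lines y = a_i + i · x (there are 3 lines, with slopes 0, 1, ..., 2). Only the lines that attain the minimum somewhere contribute to roots; other lines are dominated. Here the surviving (envelope) indices are i = 2, i = 1, i = 0.
Intersections between consecutive envelope lines give the roots: for adjacent envelope indices i < j the intersection is x = (a_i − a_j) / (j − i). Reading off the sorted break points: {-3, 4}.
Verification: at each break x_0, at least two indices attain the minimum of min_i(a_i + i · x_0).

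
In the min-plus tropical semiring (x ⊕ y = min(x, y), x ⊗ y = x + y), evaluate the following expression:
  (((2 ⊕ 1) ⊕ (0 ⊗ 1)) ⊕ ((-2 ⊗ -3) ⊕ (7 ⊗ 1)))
(((2 ⊕ 1) ⊕ (0 ⊗ 1)) ⊕ ((-2 ⊗ -3) ⊕ (7 ⊗ 1))) = -5

Expand innermost to outermost. Recall ⊕ takes the minimum of its arguments and ⊗ takes their sum. Working out the expression (((2 ⊕ 1) ⊕ (0 ⊗ 1)) ⊕ ((-2 ⊗ -3) ⊕ (7 ⊗ 1))) gives -5.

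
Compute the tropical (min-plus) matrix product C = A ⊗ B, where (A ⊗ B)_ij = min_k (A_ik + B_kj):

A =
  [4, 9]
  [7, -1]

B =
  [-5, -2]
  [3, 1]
A ⊗ B =
  [-1, 2]
  [2, 0]

Apply the min-plus product entry-by-entry:
  C[0][0] = min over k of (A[0][0] + B[0][0] = 4 + -5 = -1, A[0][1] + B[1][0] = 9 + 3 = 12) = -1 (attained at k = 0)
  C[0][1] = min over k of (A[0][0] + B[0][1] = 4 + -2 = 2, A[0][1] + B[1][1] = 9 + 1 = 10) = 2 (attained at k = 0)
  C[1][0] = min over k of (A[1][0] + B[0][0] = 7 + -5 = 2, A[1][1] + B[1][0] = -1 + 3 = 2) = 2 (attained at k = 0)
  C[1][1] = min over k of (A[1][0] + B[0][1] = 7 + -2 = 5, A[1][1] + B[1][1] = -1 + 1 = 0) = 0 (attained at k = 1)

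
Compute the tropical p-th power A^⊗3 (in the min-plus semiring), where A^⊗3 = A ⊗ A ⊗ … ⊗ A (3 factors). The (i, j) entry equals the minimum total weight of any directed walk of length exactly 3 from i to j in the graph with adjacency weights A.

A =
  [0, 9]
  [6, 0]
A^⊗3 =
  [0, 9]
  [6, 0]

Each entry (A^⊗3)_ij equals the minimum over all length-3 walks i = v_0 → v_1 → … → v_3 = j of Σ_t A[v_t][v_{t+1}]. For example, for (i, j) = (0, 1) we minimise over 4 possible intermediate vertex sequences; the minimum is 9, attained along the walk 0 → 0 → 0 → 1.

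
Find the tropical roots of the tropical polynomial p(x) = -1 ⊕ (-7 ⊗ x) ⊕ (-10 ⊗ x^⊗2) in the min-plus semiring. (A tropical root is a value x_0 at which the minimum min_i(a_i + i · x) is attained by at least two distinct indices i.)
Roots: {3, 6}

Each tropical root is a break point of the lower envelope of the lines y = a_i + i · x (there are 3 lines, with slopes 0, 1, ..., 2). Only the lines that attain the minimum somewhere contribute to roots; other lines are dominated. Here the surviving (envelope) indices are i = 2, i = 1, i = 0.
Intersections between consecutive envelope lines give the roots: for adjacent envelope indices i < j the intersection is x = (a_i − a_j) / (j − i). Reading off the sorted break points: {3, 6}.
Verification: at each break x_0, at least two indices attain the minimum of min_i(a_i + i · x_0).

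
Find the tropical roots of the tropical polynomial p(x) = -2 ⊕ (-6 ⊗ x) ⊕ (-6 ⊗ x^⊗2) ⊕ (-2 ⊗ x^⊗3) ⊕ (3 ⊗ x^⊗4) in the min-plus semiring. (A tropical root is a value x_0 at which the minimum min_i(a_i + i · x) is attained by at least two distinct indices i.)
Roots: {-5, -4, 0, 4}

Each tropical root is a break point of the lower envelope of the lines y = a_i + i · x (there are 5 lines, with slopes 0, 1, ..., 4). Only the lines that attain the minimum somewhere contribute to roots; other lines are dominated. Here the surviving (envelope) indices are i = 4, i = 3, i = 2, i = 1, i = 0.
Intersections between consecutive envelope lines give the roots: for adjacent envelope indices i < j the intersection is x = (a_i − a_j) / (j − i). Reading off the sorted break points: {-5, -4, 0, 4}.
Verification: at each break x_0, at least two indices attain the minimum of min_i(a_i + i · x_0).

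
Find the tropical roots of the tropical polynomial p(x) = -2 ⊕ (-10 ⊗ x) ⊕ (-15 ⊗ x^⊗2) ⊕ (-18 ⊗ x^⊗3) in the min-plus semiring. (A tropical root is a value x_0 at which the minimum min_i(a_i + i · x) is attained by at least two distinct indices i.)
Roots: {3, 5, 8}

Each tropical root is a break point of the lower envelope of the lines y = a_i + i · x (there are 4 lines, with slopes 0, 1, ..., 3). Only the lines that attain the minimum somewhere contribute to roots; other lines are dominated. Here the surviving (envelope) indices are i = 3, i = 2, i = 1, i = 0.
Intersections between consecutive envelope lines give the roots: for adjacent envelope indices i < j the intersection is x = (a_i − a_j) / (j − i). Reading off the sorted break points: {3, 5, 8}.
Verification: at each break x_0, at least two indices attain the minimum of min_i(a_i + i · x_0).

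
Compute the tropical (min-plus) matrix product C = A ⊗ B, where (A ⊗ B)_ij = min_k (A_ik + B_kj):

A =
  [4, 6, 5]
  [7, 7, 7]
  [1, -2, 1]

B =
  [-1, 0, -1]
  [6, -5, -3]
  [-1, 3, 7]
A ⊗ B =
  [3, 1, 3]
  [6, 2, 4]
  [0, -7, -5]

Apply the min-plus product entry-by-entry:
  C[0][0] = min over k of (A[0][0] + B[0][0] = 4 + -1 = 3, A[0][1] + B[1][0] = 6 + 6 = 12, A[0][2] + B[2][0] = 5 + -1 = 4) = 3 (attained at k = 0)
  C[0][1] = min over k of (A[0][0] + B[0][1] = 4 + 0 = 4, A[0][1] + B[1][1] = 6 + -5 = 1, A[0][2] + B[2][1] = 5 + 3 = 8) = 1 (attained at k = 1)
  C[0][2] = min over k of (A[0][0] + B[0][2] = 4 + -1 = 3, A[0][1] + B[1][2] = 6 + -3 = 3, A[0][2] + B[2][2] = 5 + 7 = 12) = 3 (attained at k = 0)
  C[1][0] = min over k of (A[1][0] + B[0][0] = 7 + -1 = 6, A[1][1] + B[1][0] = 7 + 6 = 13, A[1][2] + B[2][0] = 7 + -1 = 6) = 6 (attained at k = 0)
  C[1][1] = min over k of (A[1][0] + B[0][1] = 7 + 0 = 7, A[1][1] + B[1][1] = 7 + -5 = 2, A[1][2] + B[2][1] = 7 + 3 = 10) = 2 (attained at k = 1)
  C[1][2] = min over k of (A[1][0] + B[0][2] = 7 + -1 = 6, A[1][1] + B[1][2] = 7 + -3 = 4, A[1][2] + B[2][2] = 7 + 7 = 14) = 4 (attained at k = 1)
  C[2][0] = min over k of (A[2][0] + B[0][0] = 1 + -1 = 0, A[2][1] + B[1][0] = -2 + 6 = 4, A[2][2] + B[2][0] = 1 + -1 = 0) = 0 (attained at k = 0)
  C[2][1] = min over k of (A[2][0] + B[0][1] = 1 + 0 = 1, A[2][1] + B[1][1] = -2 + -5 = -7, A[2][2] + B[2][1] = 1 + 3 = 4) = -7 (attained at k = 1)
  C[2][2] = min over k of (A[2][0] + B[0][2] = 1 + -1 = 0, A[2][1] + B[1][2] = -2 + -3 = -5, A[2][2] + B[2][2] = 1 + 7 = 8) = -5 (attained at k = 1)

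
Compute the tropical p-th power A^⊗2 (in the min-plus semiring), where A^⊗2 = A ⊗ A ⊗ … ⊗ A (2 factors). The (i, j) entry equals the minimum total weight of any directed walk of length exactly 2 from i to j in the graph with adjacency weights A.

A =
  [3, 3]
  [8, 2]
A^⊗2 =
  [6, 5]
  [10, 4]

Each entry (A^⊗2)_ij equals the minimum over all length-2 walks i = v_0 → v_1 → … → v_2 = j of Σ_t A[v_t][v_{t+1}]. For example, for (i, j) = (0, 1) we minimise over 2 possible intermediate vertex sequences; the minimum is 5, attained along the walk 0 → 1 → 1.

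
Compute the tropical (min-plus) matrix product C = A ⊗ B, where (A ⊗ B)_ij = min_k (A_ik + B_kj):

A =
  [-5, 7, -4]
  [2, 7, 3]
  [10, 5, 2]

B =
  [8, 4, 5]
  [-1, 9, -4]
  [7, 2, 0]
A ⊗ B =
  [3, -2, -4]
  [6, 5, 3]
  [4, 4, 1]

Apply the min-plus product entry-by-entry:
  C[0][0] = min over k of (A[0][0] + B[0][0] = -5 + 8 = 3, A[0][1] + B[1][0] = 7 + -1 = 6, A[0][2] + B[2][0] = -4 + 7 = 3) = 3 (attained at k = 0)
  C[0][1] = min over k of (A[0][0] + B[0][1] = -5 + 4 = -1, A[0][1] + B[1][1] = 7 + 9 = 16, A[0][2] + B[2][1] = -4 + 2 = -2) = -2 (attained at k = 2)
  C[0][2] = min over k of (A[0][0] + B[0][2] = -5 + 5 = 0, A[0][1] + B[1][2] = 7 + -4 = 3, A[0][2] + B[2][2] = -4 + 0 = -4) = -4 (attained at k = 2)
  C[1][0] = min over k of (A[1][0] + B[0][0] = 2 + 8 = 10, A[1][1] + B[1][0] = 7 + -1 = 6, A[1][2] + B[2][0] = 3 + 7 = 10) = 6 (attained at k = 1)
  C[1][1] = min over k of (A[1][0] + B[0][1] = 2 + 4 = 6, A[1][1] + B[1][1] = 7 + 9 = 16, A[1][2] + B[2][1] = 3 + 2 = 5) = 5 (attained at k = 2)
  C[1][2] = min over k of (A[1][0] + B[0][2] = 2 + 5 = 7, A[1][1] + B[1][2] = 7 + -4 = 3, A[1][2] + B[2][2] = 3 + 0 = 3) = 3 (attained at k = 1)
  C[2][0] = min over k of (A[2][0] + B[0][0] = 10 + 8 = 18, A[2][1] + B[1][0] = 5 + -1 = 4, A[2][2] + B[2][0] = 2 + 7 = 9) = 4 (attained at k = 1)
  C[2][1] = min over k of (A[2][0] + B[0][1] = 10 + 4 = 14, A[2][1] + B[1][1] = 5 + 9 = 14, A[2][2] + B[2][1] = 2 + 2 = 4) = 4 (attained at k = 2)
  C[2][2] = min over k of (A[2][0] + B[0][2] = 10 + 5 = 15, A[2][1] + B[1][2] = 5 + -4 = 1, A[2][2] + B[2][2] = 2 + 0 = 2) = 1 (attained at k = 1)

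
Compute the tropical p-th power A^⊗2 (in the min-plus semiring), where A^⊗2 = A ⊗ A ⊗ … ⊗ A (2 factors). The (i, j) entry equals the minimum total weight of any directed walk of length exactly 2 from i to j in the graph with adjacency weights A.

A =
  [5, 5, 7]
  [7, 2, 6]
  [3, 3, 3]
A^⊗2 =
  [10, 7, 10]
  [9, 4, 8]
  [6, 5, 6]

Each entry (A^⊗2)_ij equals the minimum over all length-2 walks i = v_0 → v_1 → … → v_2 = j of Σ_t A[v_t][v_{t+1}]. For example, for (i, j) = (0, 2) we minimise over 3 possible intermediate vertex sequences; the minimum is 10, attained along the walk 0 → 2 → 2.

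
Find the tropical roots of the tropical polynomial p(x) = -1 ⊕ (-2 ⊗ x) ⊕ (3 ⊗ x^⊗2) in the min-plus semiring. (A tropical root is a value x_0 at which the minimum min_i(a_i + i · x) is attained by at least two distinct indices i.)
Roots: {-5, 1}

Each tropical root is a break point of the lower envelope of the lines y = a_i + i · x (there are 3 lines, with slopes 0, 1, ..., 2). Only the lines that attain the minimum somewhere contribute to roots; other lines are dominated. Here the surviving (envelope) indices are i = 2, i = 1, i = 0.
Intersections between consecutive envelope lines give the roots: for adjacent envelope indices i < j the intersection is x = (a_i − a_j) / (j − i). Reading off the sorted break points: {-5, 1}.
Verification: at each break x_0, at least two indices attain the minimum of min_i(a_i + i · x_0).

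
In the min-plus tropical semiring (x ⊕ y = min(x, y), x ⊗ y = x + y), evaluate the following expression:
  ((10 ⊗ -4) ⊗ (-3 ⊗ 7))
((10 ⊗ -4) ⊗ (-3 ⊗ 7)) = 10

Expand innermost to outermost. Recall ⊕ takes the minimum of its arguments and ⊗ takes their sum. Working out the expression ((10 ⊗ -4) ⊗ (-3 ⊗ 7)) gives 10.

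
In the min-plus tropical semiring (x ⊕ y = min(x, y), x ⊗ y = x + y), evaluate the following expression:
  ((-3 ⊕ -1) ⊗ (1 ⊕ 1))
((-3 ⊕ -1) ⊗ (1 ⊕ 1)) = -2

Expand innermost to outermost. Recall ⊕ takes the minimum of its arguments and ⊗ takes their sum. Working out the expression ((-3 ⊕ -1) ⊗ (1 ⊕ 1)) gives -2.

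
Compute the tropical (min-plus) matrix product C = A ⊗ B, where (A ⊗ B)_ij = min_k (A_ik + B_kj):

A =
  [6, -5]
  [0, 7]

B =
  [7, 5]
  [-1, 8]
A ⊗ B =
  [-6, 3]
  [6, 5]

Apply the min-plus product entry-by-entry:
  C[0][0] = min over k of (A[0][0] + B[0][0] = 6 + 7 = 13, A[0][1] + B[1][0] = -5 + -1 = -6) = -6 (attained at k = 1)
  C[0][1] = min over k of (A[0][0] + B[0][1] = 6 + 5 = 11, A[0][1] + B[1][1] = -5 + 8 = 3) = 3 (attained at k = 1)
  C[1][0] = min over k of (A[1][0] + B[0][0] = 0 + 7 = 7, A[1][1] + B[1][0] = 7 + -1 = 6) = 6 (attained at k = 1)
  C[1][1] = min over k of (A[1][0] + B[0][1] = 0 + 5 = 5, A[1][1] + B[1][1] = 7 + 8 = 15) = 5 (attained at k = 0)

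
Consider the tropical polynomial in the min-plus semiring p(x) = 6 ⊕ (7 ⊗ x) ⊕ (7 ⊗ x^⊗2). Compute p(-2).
p(-2) = 3

A tropical monomial a ⊗ x^⊗i evaluates to a + i · x. Evaluating each term at x = -2:
  Term 0 contributes 6 + 0 · -2 = 6
  Term 1 contributes 7 + 1 · -2 = 5
  Term 2 contributes 7 + 2 · -2 = 3
p(-2) = ⊕ of these = min[6, 5, 3] = 3.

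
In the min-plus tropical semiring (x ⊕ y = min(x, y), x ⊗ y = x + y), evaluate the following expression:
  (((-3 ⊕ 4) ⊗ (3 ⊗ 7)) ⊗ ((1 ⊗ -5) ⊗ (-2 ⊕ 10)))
(((-3 ⊕ 4) ⊗ (3 ⊗ 7)) ⊗ ((1 ⊗ -5) ⊗ (-2 ⊕ 10))) = 1

Expand innermost to outermost. Recall ⊕ takes the minimum of its arguments and ⊗ takes their sum. Working out the expression (((-3 ⊕ 4) ⊗ (3 ⊗ 7)) ⊗ ((1 ⊗ -5) ⊗ (-2 ⊕ 10))) gives 1.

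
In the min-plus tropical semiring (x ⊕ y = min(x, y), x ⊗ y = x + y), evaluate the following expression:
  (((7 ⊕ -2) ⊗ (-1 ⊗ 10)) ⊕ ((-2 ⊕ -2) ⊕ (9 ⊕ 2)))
(((7 ⊕ -2) ⊗ (-1 ⊗ 10)) ⊕ ((-2 ⊕ -2) ⊕ (9 ⊕ 2))) = -2

Expand innermost to outermost. Recall ⊕ takes the minimum of its arguments and ⊗ takes their sum. Working out the expression (((7 ⊕ -2) ⊗ (-1 ⊗ 10)) ⊕ ((-2 ⊕ -2) ⊕ (9 ⊕ 2))) gives -2.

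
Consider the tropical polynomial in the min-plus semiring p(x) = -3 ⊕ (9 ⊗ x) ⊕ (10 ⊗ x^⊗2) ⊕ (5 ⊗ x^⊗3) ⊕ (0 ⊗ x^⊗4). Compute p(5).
p(5) = -3

A tropical monomial a ⊗ x^⊗i evaluates to a + i · x. Evaluating each term at x = 5:
  Term 0 contributes -3 + 0 · 5 = -3
  Term 1 contributes 9 + 1 · 5 = 14
  Term 2 contributes 10 + 2 · 5 = 20
  Term 3 contributes 5 + 3 · 5 = 20
  Term 4 contributes 0 + 4 · 5 = 20
p(5) = ⊕ of these = min[-3, 14, 20, 20, 20] = -3.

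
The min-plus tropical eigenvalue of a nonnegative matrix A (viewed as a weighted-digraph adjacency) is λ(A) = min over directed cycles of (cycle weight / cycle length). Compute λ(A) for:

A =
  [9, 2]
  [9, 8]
λ(A) = 11/2

Enumerate directed cycles and compute their means (weight / length). Sample:
  cycle 0 → 0: weight = 9, length = 1, mean = 9/1 ≈ 9.000
  cycle 1 → 1: weight = 8, length = 1, mean = 8/1 ≈ 8.000
  cycle 0 → 1 → 0: weight = 11, length = 2, mean = 11/2 ≈ 5.500
  cycle 1 → 0 → 1: weight = 11, length = 2, mean = 11/2 ≈ 5.500
Minimum mean = 5.500, attained e.g. along the cycle 0 → 1 → 0 with weight 11 and length 2. So λ(A) = 11/2 = 11/2.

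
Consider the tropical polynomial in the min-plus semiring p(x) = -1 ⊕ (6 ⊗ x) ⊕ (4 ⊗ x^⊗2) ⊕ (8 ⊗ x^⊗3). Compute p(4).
p(4) = -1

A tropical monomial a ⊗ x^⊗i evaluates to a + i · x. Evaluating each term at x = 4:
  Term 0 contributes -1 + 0 · 4 = -1
  Term 1 contributes 6 + 1 · 4 = 10
  Term 2 contributes 4 + 2 · 4 = 12
  Term 3 contributes 8 + 3 · 4 = 20
p(4) = ⊕ of these = min[-1, 10, 12, 20] = -1.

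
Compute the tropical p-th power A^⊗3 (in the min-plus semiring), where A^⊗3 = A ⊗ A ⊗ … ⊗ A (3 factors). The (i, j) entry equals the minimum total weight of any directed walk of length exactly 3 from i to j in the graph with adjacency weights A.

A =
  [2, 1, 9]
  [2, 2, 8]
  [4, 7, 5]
A^⊗3 =
  [5, 4, 11]
  [5, 5, 11]
  [7, 7, 13]

Each entry (A^⊗3)_ij equals the minimum over all length-3 walks i = v_0 → v_1 → … → v_3 = j of Σ_t A[v_t][v_{t+1}]. For example, for (i, j) = (0, 2) we minimise over 9 possible intermediate vertex sequences; the minimum is 11, attained along the walk 0 → 0 → 1 → 2.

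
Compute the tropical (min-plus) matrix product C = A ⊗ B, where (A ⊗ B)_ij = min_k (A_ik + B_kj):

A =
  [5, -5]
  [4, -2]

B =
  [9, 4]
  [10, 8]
A ⊗ B =
  [5, 3]
  [8, 6]

Apply the min-plus product entry-by-entry:
  C[0][0] = min over k of (A[0][0] + B[0][0] = 5 + 9 = 14, A[0][1] + B[1][0] = -5 + 10 = 5) = 5 (attained at k = 1)
  C[0][1] = min over k of (A[0][0] + B[0][1] = 5 + 4 = 9, A[0][1] + B[1][1] = -5 + 8 = 3) = 3 (attained at k = 1)
  C[1][0] = min over k of (A[1][0] + B[0][0] = 4 + 9 = 13, A[1][1] + B[1][0] = -2 + 10 = 8) = 8 (attained at k = 1)
  C[1][1] = min over k of (A[1][0] + B[0][1] = 4 + 4 = 8, A[1][1] + B[1][1] = -2 + 8 = 6) = 6 (attained at k = 1)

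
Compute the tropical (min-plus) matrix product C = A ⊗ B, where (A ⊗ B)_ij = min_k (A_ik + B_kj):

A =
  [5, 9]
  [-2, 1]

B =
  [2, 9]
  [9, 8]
A ⊗ B =
  [7, 14]
  [0, 7]

Apply the min-plus product entry-by-entry:
  C[0][0] = min over k of (A[0][0] + B[0][0] = 5 + 2 = 7, A[0][1] + B[1][0] = 9 + 9 = 18) = 7 (attained at k = 0)
  C[0][1] = min over k of (A[0][0] + B[0][1] = 5 + 9 = 14, A[0][1] + B[1][1] = 9 + 8 = 17) = 14 (attained at k = 0)
  C[1][0] = min over k of (A[1][0] + B[0][0] = -2 + 2 = 0, A[1][1] + B[1][0] = 1 + 9 = 10) = 0 (attained at k = 0)
  C[1][1] = min over k of (A[1][0] + B[0][1] = -2 + 9 = 7, A[1][1] + B[1][1] = 1 + 8 = 9) = 7 (attained at k = 0)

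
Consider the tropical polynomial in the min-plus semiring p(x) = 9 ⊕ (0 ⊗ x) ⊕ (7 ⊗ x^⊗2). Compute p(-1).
p(-1) = -1

A tropical monomial a ⊗ x^⊗i evaluates to a + i · x. Evaluating each term at x = -1:
  Term 0 contributes 9 + 0 · -1 = 9
  Term 1 contributes 0 + 1 · -1 = -1
  Term 2 contributes 7 + 2 · -1 = 5
p(-1) = ⊕ of these = min[9, -1, 5] = -1.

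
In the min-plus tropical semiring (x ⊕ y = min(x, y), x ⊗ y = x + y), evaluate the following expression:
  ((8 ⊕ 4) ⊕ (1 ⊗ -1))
((8 ⊕ 4) ⊕ (1 ⊗ -1)) = 0

Expand innermost to outermost. Recall ⊕ takes the minimum of its arguments and ⊗ takes their sum. Working out the expression ((8 ⊕ 4) ⊕ (1 ⊗ -1)) gives 0.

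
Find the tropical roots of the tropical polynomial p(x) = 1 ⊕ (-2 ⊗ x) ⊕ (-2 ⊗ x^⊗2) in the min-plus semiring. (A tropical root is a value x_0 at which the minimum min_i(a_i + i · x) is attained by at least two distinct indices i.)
Roots: {0, 3}

Each tropical root is a break point of the lower envelope of the lines y = a_i + i · x (there are 3 lines, with slopes 0, 1, ..., 2). Only the lines that attain the minimum somewhere contribute to roots; other lines are dominated. Here the surviving (envelope) indices are i = 2, i = 1, i = 0.
Intersections between consecutive envelope lines give the roots: for adjacent envelope indices i < j the intersection is x = (a_i − a_j) / (j − i). Reading off the sorted break points: {0, 3}.
Verification: at each break x_0, at least two indices attain the minimum of min_i(a_i + i · x_0).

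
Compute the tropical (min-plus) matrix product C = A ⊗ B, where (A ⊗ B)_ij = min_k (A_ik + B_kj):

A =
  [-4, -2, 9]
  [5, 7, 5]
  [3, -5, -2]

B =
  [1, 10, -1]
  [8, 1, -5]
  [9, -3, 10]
A ⊗ B =
  [-3, -1, -7]
  [6, 2, 2]
  [3, -5, -10]

Apply the min-plus product entry-by-entry:
  C[0][0] = min over k of (A[0][0] + B[0][0] = -4 + 1 = -3, A[0][1] + B[1][0] = -2 + 8 = 6, A[0][2] + B[2][0] = 9 + 9 = 18) = -3 (attained at k = 0)
  C[0][1] = min over k of (A[0][0] + B[0][1] = -4 + 10 = 6, A[0][1] + B[1][1] = -2 + 1 = -1, A[0][2] + B[2][1] = 9 + -3 = 6) = -1 (attained at k = 1)
  C[0][2] = min over k of (A[0][0] + B[0][2] = -4 + -1 = -5, A[0][1] + B[1][2] = -2 + -5 = -7, A[0][2] + B[2][2] = 9 + 10 = 19) = -7 (attained at k = 1)
  C[1][0] = min over k of (A[1][0] + B[0][0] = 5 + 1 = 6, A[1][1] + B[1][0] = 7 + 8 = 15, A[1][2] + B[2][0] = 5 + 9 = 14) = 6 (attained at k = 0)
  C[1][1] = min over k of (A[1][0] + B[0][1] = 5 + 10 = 15, A[1][1] + B[1][1] = 7 + 1 = 8, A[1][2] + B[2][1] = 5 + -3 = 2) = 2 (attained at k = 2)
  C[1][2] = min over k of (A[1][0] + B[0][2] = 5 + -1 = 4, A[1][1] + B[1][2] = 7 + -5 = 2, A[1][2] + B[2][2] = 5 + 10 = 15) = 2 (attained at k = 1)
  C[2][0] = min over k of (A[2][0] + B[0][0] = 3 + 1 = 4, A[2][1] + B[1][0] = -5 + 8 = 3, A[2][2] + B[2][0] = -2 + 9 = 7) = 3 (attained at k = 1)
  C[2][1] = min over k of (A[2][0] + B[0][1] = 3 + 10 = 13, A[2][1] + B[1][1] = -5 + 1 = -4, A[2][2] + B[2][1] = -2 + -3 = -5) = -5 (attained at k = 2)
  C[2][2] = min over k of (A[2][0] + B[0][2] = 3 + -1 = 2, A[2][1] + B[1][2] = -5 + -5 = -10, A[2][2] + B[2][2] = -2 + 10 = 8) = -10 (attained at k = 1)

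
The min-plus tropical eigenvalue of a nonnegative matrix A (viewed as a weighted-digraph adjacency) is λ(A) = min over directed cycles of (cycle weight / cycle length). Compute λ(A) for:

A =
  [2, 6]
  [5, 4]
λ(A) = 2

Enumerate directed cycles and compute their means (weight / length). Sample:
  cycle 0 → 0: weight = 2, length = 1, mean = 2/1 ≈ 2.000
  cycle 1 → 1: weight = 4, length = 1, mean = 4/1 ≈ 4.000
  cycle 0 → 1 → 0: weight = 11, length = 2, mean = 11/2 ≈ 5.500
  cycle 1 → 0 → 1: weight = 11, length = 2, mean = 11/2 ≈ 5.500
Minimum mean = 2.000, attained e.g. along the cycle 0 → 0 with weight 2 and length 1. So λ(A) = 2/1 = 2.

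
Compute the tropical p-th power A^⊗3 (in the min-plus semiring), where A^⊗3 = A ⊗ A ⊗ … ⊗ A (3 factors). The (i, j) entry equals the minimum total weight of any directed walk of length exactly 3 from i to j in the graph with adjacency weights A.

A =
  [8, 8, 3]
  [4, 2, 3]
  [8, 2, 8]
A^⊗3 =
  [9, 7, 8]
  [8, 6, 7]
  [8, 6, 7]

Each entry (A^⊗3)_ij equals the minimum over all length-3 walks i = v_0 → v_1 → … → v_3 = j of Σ_t A[v_t][v_{t+1}]. For example, for (i, j) = (0, 2) we minimise over 9 possible intermediate vertex sequences; the minimum is 8, attained along the walk 0 → 2 → 1 → 2.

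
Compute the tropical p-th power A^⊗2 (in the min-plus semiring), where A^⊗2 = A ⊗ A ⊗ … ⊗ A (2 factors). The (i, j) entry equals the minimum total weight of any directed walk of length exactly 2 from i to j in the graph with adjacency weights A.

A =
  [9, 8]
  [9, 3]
A^⊗2 =
  [17, 11]
  [12, 6]

Each entry (A^⊗2)_ij equals the minimum over all length-2 walks i = v_0 → v_1 → … → v_2 = j of Σ_t A[v_t][v_{t+1}]. For example, for (i, j) = (0, 1) we minimise over 2 possible intermediate vertex sequences; the minimum is 11, attained along the walk 0 → 1 → 1.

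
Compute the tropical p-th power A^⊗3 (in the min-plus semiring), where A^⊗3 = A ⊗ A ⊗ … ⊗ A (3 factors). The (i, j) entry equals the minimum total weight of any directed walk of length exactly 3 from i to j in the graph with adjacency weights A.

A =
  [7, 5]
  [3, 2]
A^⊗3 =
  [10, 9]
  [7, 6]

Each entry (A^⊗3)_ij equals the minimum over all length-3 walks i = v_0 → v_1 → … → v_3 = j of Σ_t A[v_t][v_{t+1}]. For example, for (i, j) = (0, 1) we minimise over 4 possible intermediate vertex sequences; the minimum is 9, attained along the walk 0 → 1 → 1 → 1.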